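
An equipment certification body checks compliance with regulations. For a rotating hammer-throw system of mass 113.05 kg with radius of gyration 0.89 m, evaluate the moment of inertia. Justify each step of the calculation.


I = m * k^2
I = 113.05 * 0.89^2
I = 113.05 * 0.7921 = 89.5469 kg*m^2

89.5469 kg*m^2


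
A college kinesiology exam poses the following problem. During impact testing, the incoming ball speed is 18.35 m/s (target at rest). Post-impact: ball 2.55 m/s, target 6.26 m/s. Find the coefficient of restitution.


e = (v2_after - v1_after) / (v1_before - v2_before)
Numerator = 6.26 - 2.55 = 3.71
Denominator = 18.35 - 0 = 18.35
e = 3.71 / 18.35 = 0.2022

0.2022


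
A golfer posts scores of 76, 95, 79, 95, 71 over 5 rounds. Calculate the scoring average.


Average = sum / n
Sum = 416
Average = 416 / 5 = 83.2

83.2


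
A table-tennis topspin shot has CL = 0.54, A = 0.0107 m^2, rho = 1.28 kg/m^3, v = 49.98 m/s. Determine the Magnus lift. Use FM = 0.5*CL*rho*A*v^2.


FM = 0.5 * CL * rho * A * v^2
FM = 0.5 * 0.54 * 1.28 * 0.0107 * 49.98^2
v^2 = 2498.0004
FM = 0.5 * 0.54 * 1.28 * 0.0107 * 2498.0004 = 9.2374 N

9.2374 N


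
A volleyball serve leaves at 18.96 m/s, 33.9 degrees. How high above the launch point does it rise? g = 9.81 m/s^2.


H = (v*sin(theta))^2 / (2*g)
vy = v*sin(theta) = 18.96 * sin(33.9 deg) = 10.5748 m/s
H = vy^2 / (2*g) = 111.8274 / (2*9.81)
H = 111.8274 / 19.62 = 5.6997 m

5.6997 m


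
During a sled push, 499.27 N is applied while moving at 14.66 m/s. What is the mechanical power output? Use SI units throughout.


P = F * v
P = 499.27 * 14.66
P = 7319.2982 W

7319.2982 W


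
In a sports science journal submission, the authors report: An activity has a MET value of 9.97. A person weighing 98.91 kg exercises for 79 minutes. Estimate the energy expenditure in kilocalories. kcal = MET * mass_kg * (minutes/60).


kcal = MET * mass * time_hr
Convert time: 79 min = 1.3167 hr
kcal = 9.97 * 98.91 * 1.3167
kcal = 1298.4081 kcal

1298.4081 kcal


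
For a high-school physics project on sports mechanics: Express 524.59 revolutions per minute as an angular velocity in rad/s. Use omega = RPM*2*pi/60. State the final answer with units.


omega = RPM * 2 * pi / 60
omega = 524.59 * 2 * 3.14159 / 60
omega = 3296.0962 / 60 = 54.9349 rad/s

54.9349 rad/s


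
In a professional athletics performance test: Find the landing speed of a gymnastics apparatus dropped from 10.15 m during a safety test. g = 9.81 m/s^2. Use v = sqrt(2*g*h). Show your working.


v = sqrt(2 * g * h)
v = sqrt(2 * 9.81 * 10.15)
v = sqrt(199.143) = 14.1118 m/s

14.1118 m/s


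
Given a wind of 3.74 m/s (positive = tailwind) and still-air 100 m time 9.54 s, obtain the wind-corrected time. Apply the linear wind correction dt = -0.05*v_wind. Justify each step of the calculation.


dt = -0.05 * v_wind = -0.05 * 3.74 = -0.187 s
t_corrected = t_still + dt = 9.54 + (-0.187)
t_corrected = 9.353 s

9.353 s


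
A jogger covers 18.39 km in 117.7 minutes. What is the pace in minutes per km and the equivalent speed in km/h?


Pace = time / distance = 117.7 min / 18.39 km = 6.4002 min/km
Speed = distance / time_in_hours = 18.39 / 1.9617 hr
Speed = 9.3747 km/h

6.4002 min/km, 9.3747 km/h


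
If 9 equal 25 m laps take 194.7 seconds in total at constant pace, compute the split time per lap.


Split time = total_time / n_laps = 194.7 / 9
Split time = 21.6333 s per lap

21.6333 s


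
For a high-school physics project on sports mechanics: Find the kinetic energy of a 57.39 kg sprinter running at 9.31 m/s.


KE = 0.5 * m * v^2
KE = 0.5 * 57.39 * 9.31^2
KE = 0.5 * 57.39 * 86.6761 = 2487.1707 J

2487.1707 J


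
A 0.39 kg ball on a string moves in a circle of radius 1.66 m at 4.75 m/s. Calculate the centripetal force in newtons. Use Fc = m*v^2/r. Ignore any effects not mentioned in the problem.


Fc = m * v^2 / r
v^2 = 4.75^2 = 22.5625
Fc = 0.39 * 22.5625 / 1.66
Fc = 8.7994 / 1.66 = 5.3008 N

5.3008 N


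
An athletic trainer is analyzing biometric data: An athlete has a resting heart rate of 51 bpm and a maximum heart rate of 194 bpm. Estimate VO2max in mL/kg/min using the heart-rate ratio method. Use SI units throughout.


VO2max = 15.3 * HRmax / HRrest
VO2max = 15.3 * 194 / 51
VO2max = 2968.2 / 51 = 58.2 mL/kg/min

58.2 mL/kg/min


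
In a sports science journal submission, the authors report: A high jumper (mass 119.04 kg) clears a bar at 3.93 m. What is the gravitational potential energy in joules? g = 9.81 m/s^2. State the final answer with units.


PE = m * g * h
PE = 119.04 * 9.81 * 3.93
PE = 1167.7824 * 3.93 = 4589.3848 J

4589.3848 J


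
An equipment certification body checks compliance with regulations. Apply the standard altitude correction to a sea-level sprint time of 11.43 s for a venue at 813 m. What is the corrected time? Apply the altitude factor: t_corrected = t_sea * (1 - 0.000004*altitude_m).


Correction factor = 1 - 0.000004 * 813 = 0.996748
t_corrected = t_sea * factor = 11.43 * 0.996748
t_corrected = 11.3928 s

11.3928 s


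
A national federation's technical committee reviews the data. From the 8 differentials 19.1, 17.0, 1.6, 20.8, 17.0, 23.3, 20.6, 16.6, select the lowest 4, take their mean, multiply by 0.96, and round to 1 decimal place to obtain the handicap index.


All differentials: 19.1, 17.0, 1.6, 20.8, 17.0, 23.3, 20.6, 16.6
Sorted: 1.6, 16.6, 17.0, 17.0, 19.1, 20.6, 20.8, 23.3
Best 4: 1.6, 16.6, 17.0, 17.0
Average of best = 52.2 / 4 = 13.05
Raw index = 13.05 * 0.96 = 12.528
Handicap index = round(12.528, 1) = 12.5

12.5


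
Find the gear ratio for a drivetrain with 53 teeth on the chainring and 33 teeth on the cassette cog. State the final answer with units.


GR = front_teeth / rear_teeth
GR = 53 / 33
GR = 1.6061

1.6061


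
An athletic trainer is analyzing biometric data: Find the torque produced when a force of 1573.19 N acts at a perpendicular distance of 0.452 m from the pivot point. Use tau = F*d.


tau = F * d
tau = 1573.19 * 0.452
tau = 711.0819 N*m

711.0819 N*m


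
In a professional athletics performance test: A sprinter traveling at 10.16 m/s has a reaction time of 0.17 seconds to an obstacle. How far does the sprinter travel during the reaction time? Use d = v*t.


d = v * t
d = 10.16 * 0.17
d = 1.7272 m

1.7272 m


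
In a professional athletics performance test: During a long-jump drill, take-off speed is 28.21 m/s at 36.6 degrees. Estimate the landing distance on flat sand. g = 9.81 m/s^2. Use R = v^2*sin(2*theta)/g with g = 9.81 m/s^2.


R = v^2 * sin(2*theta) / g
Convert angle to radians: theta = 36.6 deg = 0.6388 rad
sin(2*theta) = sin(1.2776) = 0.9573
R = 28.21^2 * 0.9573 / 9.81
R = 795.8041 * 0.9573 / 9.81 = 77.6594 m

77.6594 m


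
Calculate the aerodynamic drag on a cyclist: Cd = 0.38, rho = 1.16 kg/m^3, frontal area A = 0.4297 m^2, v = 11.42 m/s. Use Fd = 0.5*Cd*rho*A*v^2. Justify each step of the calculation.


Fd = 0.5 * Cd * rho * A * v^2
Fd = 0.5 * 0.38 * 1.16 * 0.4297 * 11.42^2
v^2 = 130.4164
Fd = 0.5 * 0.38 * 1.16 * 0.4297 * 130.4164 = 12.3512 N

12.3512 N


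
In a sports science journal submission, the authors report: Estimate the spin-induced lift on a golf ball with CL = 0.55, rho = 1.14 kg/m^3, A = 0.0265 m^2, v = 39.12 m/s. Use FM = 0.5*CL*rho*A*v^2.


FM = 0.5 * CL * rho * A * v^2
FM = 0.5 * 0.55 * 1.14 * 0.0265 * 39.12^2
v^2 = 1530.3744
FM = 0.5 * 0.55 * 1.14 * 0.0265 * 1530.3744 = 12.714 N

12.714 N


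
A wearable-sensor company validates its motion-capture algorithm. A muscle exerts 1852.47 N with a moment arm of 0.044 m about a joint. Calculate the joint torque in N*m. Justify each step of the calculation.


tau = F * d
tau = 1852.47 * 0.044
tau = 81.5087 N*m

81.5087 N*m


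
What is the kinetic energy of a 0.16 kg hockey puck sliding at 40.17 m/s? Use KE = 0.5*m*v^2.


KE = 0.5 * m * v^2
KE = 0.5 * 0.16 * 40.17^2
KE = 0.5 * 0.16 * 1613.6289 = 129.0903 J

129.0903 J


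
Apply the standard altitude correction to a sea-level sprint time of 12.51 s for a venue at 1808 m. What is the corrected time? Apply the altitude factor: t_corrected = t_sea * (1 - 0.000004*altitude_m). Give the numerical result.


Correction factor = 1 - 0.000004 * 1808 = 0.992768
t_corrected = t_sea * factor = 12.51 * 0.992768
t_corrected = 12.4195 s

12.4195 s


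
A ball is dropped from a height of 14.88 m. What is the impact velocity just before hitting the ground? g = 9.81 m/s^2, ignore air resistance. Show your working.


v = sqrt(2 * g * h)
v = sqrt(2 * 9.81 * 14.88)
v = sqrt(291.9456) = 17.0864 m/s

17.0864 m/s


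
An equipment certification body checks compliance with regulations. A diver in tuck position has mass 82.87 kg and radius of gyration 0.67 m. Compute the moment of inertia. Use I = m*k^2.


I = m * k^2
I = 82.87 * 0.67^2
I = 82.87 * 0.4489 = 37.2003 kg*m^2

37.2003 kg*m^2


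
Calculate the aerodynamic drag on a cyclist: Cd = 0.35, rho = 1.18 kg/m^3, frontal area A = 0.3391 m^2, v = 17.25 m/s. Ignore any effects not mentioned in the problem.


Fd = 0.5 * Cd * rho * A * v^2
Fd = 0.5 * 0.35 * 1.18 * 0.3391 * 17.25^2
v^2 = 297.5625
Fd = 0.5 * 0.35 * 1.18 * 0.3391 * 297.5625 = 20.8366 N

20.8366 N


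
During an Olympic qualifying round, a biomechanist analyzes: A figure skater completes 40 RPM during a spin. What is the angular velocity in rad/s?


omega = RPM * 2 * pi / 60
omega = 40 * 2 * 3.14159 / 60
omega = 251.3274 / 60 = 4.1888 rad/s

4.1888 rad/s


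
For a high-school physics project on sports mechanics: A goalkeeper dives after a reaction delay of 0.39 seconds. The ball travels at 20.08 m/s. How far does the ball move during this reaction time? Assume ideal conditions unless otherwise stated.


d = v * t
d = 20.08 * 0.39
d = 7.8312 m

7.8312 m


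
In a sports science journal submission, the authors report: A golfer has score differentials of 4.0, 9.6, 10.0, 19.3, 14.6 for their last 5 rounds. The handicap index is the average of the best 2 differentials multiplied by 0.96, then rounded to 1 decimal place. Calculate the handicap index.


All differentials: 4.0, 9.6, 10.0, 19.3, 14.6
Sorted: 4.0, 9.6, 10.0, 14.6, 19.3
Best 2: 4.0, 9.6
Average of best = 13.6 / 2 = 6.8
Raw index = 6.8 * 0.96 = 6.528
Handicap index = round(6.528, 1) = 6.5

6.5


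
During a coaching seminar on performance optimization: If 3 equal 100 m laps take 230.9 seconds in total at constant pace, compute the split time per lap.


Split time = total_time / n_laps = 230.9 / 3
Split time = 76.9667 s per lap

76.9667 s


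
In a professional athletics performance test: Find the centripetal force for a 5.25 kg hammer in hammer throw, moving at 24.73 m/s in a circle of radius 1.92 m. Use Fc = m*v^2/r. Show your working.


Fc = m * v^2 / r
v^2 = 24.73^2 = 611.5729
Fc = 5.25 * 611.5729 / 1.92
Fc = 3210.7577 / 1.92 = 1672.2696 N

1672.2696 N


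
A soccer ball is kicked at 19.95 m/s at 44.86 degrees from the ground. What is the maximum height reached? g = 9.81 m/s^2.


H = (v*sin(theta))^2 / (2*g)
vy = v*sin(theta) = 19.95 * sin(44.86 deg) = 14.0723 m/s
H = vy^2 / (2*g) = 198.0288 / (2*9.81)
H = 198.0288 / 19.62 = 10.0932 m

10.0932 m


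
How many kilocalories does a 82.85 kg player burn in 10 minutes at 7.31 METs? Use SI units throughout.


kcal = MET * mass * time_hr
Convert time: 10 min = 0.1667 hr
kcal = 7.31 * 82.85 * 0.1667
kcal = 100.9389 kcal

100.9389 kcal


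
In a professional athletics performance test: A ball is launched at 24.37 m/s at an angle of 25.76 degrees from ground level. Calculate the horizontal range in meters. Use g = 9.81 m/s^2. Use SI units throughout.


R = v^2 * sin(2*theta) / g
Convert angle to radians: theta = 25.76 deg = 0.4496 rad
sin(2*theta) = sin(0.8992) = 0.7828
R = 24.37^2 * 0.7828 / 9.81
R = 593.8969 * 0.7828 / 9.81 = 47.3922 m

47.3922 m


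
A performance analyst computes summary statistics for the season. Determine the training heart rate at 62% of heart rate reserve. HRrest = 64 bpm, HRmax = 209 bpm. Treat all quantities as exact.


Target = HRrest + pct*(HRmax - HRrest)
Heart rate reserve = HRmax - HRrest = 209 - 64 = 145 bpm
Fraction = 62% = 0.62
Target = 64 + 0.62 * 145
Target = 64 + 89.9 = 153.9 bpm

153.9 bpm


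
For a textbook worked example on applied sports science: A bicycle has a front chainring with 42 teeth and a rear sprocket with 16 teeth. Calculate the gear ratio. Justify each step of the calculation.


GR = front_teeth / rear_teeth
GR = 42 / 16
GR = 2.625

2.625


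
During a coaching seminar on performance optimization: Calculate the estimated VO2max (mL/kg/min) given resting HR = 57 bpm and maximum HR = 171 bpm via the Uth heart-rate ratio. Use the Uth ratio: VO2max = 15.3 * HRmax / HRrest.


VO2max = 15.3 * HRmax / HRrest
VO2max = 15.3 * 171 / 57
VO2max = 2616.3 / 57 = 45.9 mL/kg/min

45.9 mL/kg/min


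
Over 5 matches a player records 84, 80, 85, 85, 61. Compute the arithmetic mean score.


Average = sum / n
Sum = 395
Average = 395 / 5 = 79

79


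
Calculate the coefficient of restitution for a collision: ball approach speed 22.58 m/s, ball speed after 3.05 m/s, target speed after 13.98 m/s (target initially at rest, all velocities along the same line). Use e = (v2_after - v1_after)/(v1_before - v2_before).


e = (v2_after - v1_after) / (v1_before - v2_before)
Numerator = 13.98 - 3.05 = 10.93
Denominator = 22.58 - 0 = 22.58
e = 10.93 / 22.58 = 0.4841

0.4841


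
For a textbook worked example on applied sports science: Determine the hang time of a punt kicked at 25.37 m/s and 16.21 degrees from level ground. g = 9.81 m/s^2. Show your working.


T = 2*v*sin(theta)/g
sin(theta) = sin(16.21 deg) = 0.2792
T = 2*25.37*0.2792 / 9.81
T = 14.1645 / 9.81 = 1.4439 s

1.4439 s


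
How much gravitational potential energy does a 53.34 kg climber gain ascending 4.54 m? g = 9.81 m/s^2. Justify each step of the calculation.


PE = m * g * h
PE = 53.34 * 9.81 * 4.54
PE = 523.2654 * 4.54 = 2375.6249 J

2375.6249 J


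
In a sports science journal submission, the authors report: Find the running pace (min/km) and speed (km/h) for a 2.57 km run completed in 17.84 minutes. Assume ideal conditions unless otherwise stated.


Pace = time / distance = 17.84 min / 2.57 km = 6.9416 min/km
Speed = distance / time_in_hours = 2.57 / 0.2973 hr
Speed = 8.6435 km/h

6.9416 min/km, 8.6435 km/h


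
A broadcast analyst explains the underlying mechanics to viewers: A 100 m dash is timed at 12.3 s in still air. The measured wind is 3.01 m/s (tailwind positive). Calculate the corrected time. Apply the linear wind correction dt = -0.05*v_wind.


dt = -0.05 * v_wind = -0.05 * 3.01 = -0.1505 s
t_corrected = t_still + dt = 12.3 + (-0.1505)
t_corrected = 12.1495 s

12.1495 s


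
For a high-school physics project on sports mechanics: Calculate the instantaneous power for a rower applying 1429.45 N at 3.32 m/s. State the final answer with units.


P = F * v
P = 1429.45 * 3.32
P = 4745.774 W

4745.774 W


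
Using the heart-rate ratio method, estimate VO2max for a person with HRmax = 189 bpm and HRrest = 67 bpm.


VO2max = 15.3 * HRmax / HRrest
VO2max = 15.3 * 189 / 67
VO2max = 2891.7 / 67 = 43.1597 mL/kg/min

43.1597 mL/kg/min


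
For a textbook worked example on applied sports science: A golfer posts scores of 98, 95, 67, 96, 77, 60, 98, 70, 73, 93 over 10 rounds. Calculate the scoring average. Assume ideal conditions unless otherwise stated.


Average = sum / n
Sum = 827
Average = 827 / 10 = 82.7

82.7


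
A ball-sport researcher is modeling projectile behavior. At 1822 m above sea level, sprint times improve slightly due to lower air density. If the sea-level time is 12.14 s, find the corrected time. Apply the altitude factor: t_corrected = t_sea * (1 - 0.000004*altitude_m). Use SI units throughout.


Correction factor = 1 - 0.000004 * 1822 = 0.992712
t_corrected = t_sea * factor = 12.14 * 0.992712
t_corrected = 12.0515 s

12.0515 s


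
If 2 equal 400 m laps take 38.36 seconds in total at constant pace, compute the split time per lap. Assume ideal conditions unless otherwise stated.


Split time = total_time / n_laps = 38.36 / 2
Split time = 19.18 s per lap

19.18 s


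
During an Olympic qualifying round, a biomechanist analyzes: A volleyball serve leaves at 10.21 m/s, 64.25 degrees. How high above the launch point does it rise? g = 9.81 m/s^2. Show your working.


H = (v*sin(theta))^2 / (2*g)
vy = v*sin(theta) = 10.21 * sin(64.25 deg) = 9.1961 m/s
H = vy^2 / (2*g) = 84.5688 / (2*9.81)
H = 84.5688 / 19.62 = 4.3103 m

4.3103 m


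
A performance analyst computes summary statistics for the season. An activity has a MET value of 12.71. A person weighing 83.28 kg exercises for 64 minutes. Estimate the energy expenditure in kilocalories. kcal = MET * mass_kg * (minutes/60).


kcal = MET * mass * time_hr
Convert time: 64 min = 1.0667 hr
kcal = 12.71 * 83.28 * 1.0667
kcal = 1129.0547 kcal

1129.0547 kcal


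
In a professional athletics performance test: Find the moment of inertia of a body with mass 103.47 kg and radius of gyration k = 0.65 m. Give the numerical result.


I = m * k^2
I = 103.47 * 0.65^2
I = 103.47 * 0.4225 = 43.7161 kg*m^2

43.7161 kg*m^2


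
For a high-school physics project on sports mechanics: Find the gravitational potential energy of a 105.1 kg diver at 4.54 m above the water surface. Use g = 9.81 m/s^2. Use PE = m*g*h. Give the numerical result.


PE = m * g * h
PE = 105.1 * 9.81 * 4.54
PE = 1031.031 * 4.54 = 4680.8807 J

4680.8807 J


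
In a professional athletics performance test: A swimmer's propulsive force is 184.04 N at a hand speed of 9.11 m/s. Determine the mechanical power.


P = F * v
P = 184.04 * 9.11
P = 1676.6044 W

1676.6044 W


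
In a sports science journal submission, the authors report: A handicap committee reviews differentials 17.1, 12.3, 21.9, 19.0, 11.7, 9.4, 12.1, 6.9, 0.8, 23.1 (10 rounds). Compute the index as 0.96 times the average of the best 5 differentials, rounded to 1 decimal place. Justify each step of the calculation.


All differentials: 17.1, 12.3, 21.9, 19.0, 11.7, 9.4, 12.1, 6.9, 0.8, 23.1
Sorted: 0.8, 6.9, 9.4, 11.7, 12.1, 12.3, 17.1, 19.0, 21.9, 23.1
Best 5: 0.8, 6.9, 9.4, 11.7, 12.1
Average of best = 40.9 / 5 = 8.18
Raw index = 8.18 * 0.96 = 7.8528
Handicap index = round(7.8528, 1) = 7.9

7.9


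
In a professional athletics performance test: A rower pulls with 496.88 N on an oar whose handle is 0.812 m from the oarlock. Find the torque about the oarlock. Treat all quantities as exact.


tau = F * d
tau = 496.88 * 0.812
tau = 403.4666 N*m

403.4666 N*m


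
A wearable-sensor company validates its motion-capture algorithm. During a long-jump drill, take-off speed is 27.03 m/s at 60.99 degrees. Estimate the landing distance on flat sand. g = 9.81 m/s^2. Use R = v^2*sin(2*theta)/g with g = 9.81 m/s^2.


R = v^2 * sin(2*theta) / g
Convert angle to radians: theta = 60.99 deg = 1.0645 rad
sin(2*theta) = sin(2.129) = 0.8482
R = 27.03^2 * 0.8482 / 9.81
R = 730.6209 * 0.8482 / 9.81 = 63.174 m

63.174 m


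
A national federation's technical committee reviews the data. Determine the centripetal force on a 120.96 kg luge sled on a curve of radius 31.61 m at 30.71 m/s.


Fc = m * v^2 / r
v^2 = 30.71^2 = 943.1041
Fc = 120.96 * 943.1041 / 31.61
Fc = 114077.8719 / 31.61 = 3608.9172 N

3608.9172 N


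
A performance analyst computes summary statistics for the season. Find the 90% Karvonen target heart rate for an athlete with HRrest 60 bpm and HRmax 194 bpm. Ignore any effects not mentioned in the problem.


Target = HRrest + pct*(HRmax - HRrest)
Heart rate reserve = HRmax - HRrest = 194 - 60 = 134 bpm
Fraction = 90% = 0.9
Target = 60 + 0.9 * 134
Target = 60 + 120.6 = 180.6 bpm

180.6 bpm


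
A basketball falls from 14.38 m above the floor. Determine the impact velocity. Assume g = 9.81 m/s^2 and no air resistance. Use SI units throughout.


v = sqrt(2 * g * h)
v = sqrt(2 * 9.81 * 14.38)
v = sqrt(282.1356) = 16.7969 m/s

16.7969 m/s


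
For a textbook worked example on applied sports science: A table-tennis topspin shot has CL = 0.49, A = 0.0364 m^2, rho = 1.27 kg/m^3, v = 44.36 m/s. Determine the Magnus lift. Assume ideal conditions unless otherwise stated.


FM = 0.5 * CL * rho * A * v^2
FM = 0.5 * 0.49 * 1.27 * 0.0364 * 44.36^2
v^2 = 1967.8096
FM = 0.5 * 0.49 * 1.27 * 0.0364 * 1967.8096 = 22.2871 N

22.2871 N


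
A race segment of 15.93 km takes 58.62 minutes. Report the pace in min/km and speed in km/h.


Pace = time / distance = 58.62 min / 15.93 km = 3.6798 min/km
Speed = distance / time_in_hours = 15.93 / 0.977 hr
Speed = 16.305 km/h

3.6798 min/km, 16.305 km/h


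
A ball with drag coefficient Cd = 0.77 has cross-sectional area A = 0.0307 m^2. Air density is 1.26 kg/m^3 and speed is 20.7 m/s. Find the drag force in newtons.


Fd = 0.5 * Cd * rho * A * v^2
Fd = 0.5 * 0.77 * 1.26 * 0.0307 * 20.7^2
v^2 = 428.49
Fd = 0.5 * 0.77 * 1.26 * 0.0307 * 428.49 = 6.3813 N

6.3813 N


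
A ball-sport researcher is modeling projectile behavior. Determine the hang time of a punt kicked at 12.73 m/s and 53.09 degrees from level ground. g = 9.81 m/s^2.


T = 2*v*sin(theta)/g
sin(theta) = sin(53.09 deg) = 0.7996
T = 2*12.73*0.7996 / 9.81
T = 20.3573 / 9.81 = 2.0752 s

2.0752 s


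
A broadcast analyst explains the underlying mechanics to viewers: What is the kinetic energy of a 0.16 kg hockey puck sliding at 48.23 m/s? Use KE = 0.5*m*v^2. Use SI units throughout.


KE = 0.5 * m * v^2
KE = 0.5 * 0.16 * 48.23^2
KE = 0.5 * 0.16 * 2326.1329 = 186.0906 J

186.0906 J


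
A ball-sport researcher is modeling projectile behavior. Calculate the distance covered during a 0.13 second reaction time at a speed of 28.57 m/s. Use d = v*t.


d = v * t
d = 28.57 * 0.13
d = 3.7141 m

3.7141 m


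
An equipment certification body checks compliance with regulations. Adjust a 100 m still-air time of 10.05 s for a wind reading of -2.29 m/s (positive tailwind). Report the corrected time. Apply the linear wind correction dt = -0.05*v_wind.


dt = -0.05 * v_wind = -0.05 * -2.29 = 0.1145 s
t_corrected = t_still + dt = 10.05 + (0.1145)
t_corrected = 10.1645 s

10.1645 s


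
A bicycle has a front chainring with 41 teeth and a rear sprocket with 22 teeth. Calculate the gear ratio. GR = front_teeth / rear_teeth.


GR = front_teeth / rear_teeth
GR = 41 / 22
GR = 1.8636

1.8636


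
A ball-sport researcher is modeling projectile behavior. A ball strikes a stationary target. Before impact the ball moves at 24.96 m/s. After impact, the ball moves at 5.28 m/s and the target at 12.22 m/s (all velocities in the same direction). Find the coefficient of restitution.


e = (v2_after - v1_after) / (v1_before - v2_before)
Numerator = 12.22 - 5.28 = 6.94
Denominator = 24.96 - 0 = 24.96
e = 6.94 / 24.96 = 0.278

0.278


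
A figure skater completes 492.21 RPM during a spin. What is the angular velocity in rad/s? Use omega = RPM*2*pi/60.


omega = RPM * 2 * pi / 60
omega = 492.21 * 2 * 3.14159 / 60
omega = 3092.6466 / 60 = 51.5441 rad/s

51.5441 rad/s


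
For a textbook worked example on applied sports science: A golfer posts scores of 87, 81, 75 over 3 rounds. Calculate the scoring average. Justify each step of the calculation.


Average = sum / n
Sum = 243
Average = 243 / 3 = 81

81


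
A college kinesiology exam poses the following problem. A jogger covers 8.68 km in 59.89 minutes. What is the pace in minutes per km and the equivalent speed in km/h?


Pace = time / distance = 59.89 min / 8.68 km = 6.8998 min/km
Speed = distance / time_in_hours = 8.68 / 0.9982 hr
Speed = 8.6959 km/h

6.8998 min/km, 8.6959 km/h


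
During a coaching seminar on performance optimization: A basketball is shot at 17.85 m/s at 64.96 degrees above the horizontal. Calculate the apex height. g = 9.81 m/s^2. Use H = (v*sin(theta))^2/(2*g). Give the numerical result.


H = (v*sin(theta))^2 / (2*g)
vy = v*sin(theta) = 17.85 * sin(64.96 deg) = 16.1723 m/s
H = vy^2 / (2*g) = 261.544 / (2*9.81)
H = 261.544 / 19.62 = 13.3305 m

13.3305 m


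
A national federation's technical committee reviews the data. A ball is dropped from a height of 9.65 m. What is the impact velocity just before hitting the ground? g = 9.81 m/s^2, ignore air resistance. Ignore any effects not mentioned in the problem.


v = sqrt(2 * g * h)
v = sqrt(2 * 9.81 * 9.65)
v = sqrt(189.333) = 13.7598 m/s

13.7598 m/s


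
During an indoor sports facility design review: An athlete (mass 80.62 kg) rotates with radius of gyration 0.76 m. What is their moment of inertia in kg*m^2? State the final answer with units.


I = m * k^2
I = 80.62 * 0.76^2
I = 80.62 * 0.5776 = 46.5661 kg*m^2

46.5661 kg*m^2


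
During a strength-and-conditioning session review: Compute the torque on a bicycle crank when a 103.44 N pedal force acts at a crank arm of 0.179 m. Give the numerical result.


tau = F * d
tau = 103.44 * 0.179
tau = 18.5158 N*m

18.5158 N*m


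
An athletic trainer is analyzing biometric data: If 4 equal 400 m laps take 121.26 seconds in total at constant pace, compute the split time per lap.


Split time = total_time / n_laps = 121.26 / 4
Split time = 30.315 s per lap

30.315 s


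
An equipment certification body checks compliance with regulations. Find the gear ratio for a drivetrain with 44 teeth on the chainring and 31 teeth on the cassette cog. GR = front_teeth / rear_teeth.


GR = front_teeth / rear_teeth
GR = 44 / 31
GR = 1.4194

1.4194


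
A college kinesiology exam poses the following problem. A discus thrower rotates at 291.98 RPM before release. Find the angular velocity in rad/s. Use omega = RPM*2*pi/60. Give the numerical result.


omega = RPM * 2 * pi / 60
omega = 291.98 * 2 * 3.14159 / 60
omega = 1834.5644 / 60 = 30.5761 rad/s

30.5761 rad/s


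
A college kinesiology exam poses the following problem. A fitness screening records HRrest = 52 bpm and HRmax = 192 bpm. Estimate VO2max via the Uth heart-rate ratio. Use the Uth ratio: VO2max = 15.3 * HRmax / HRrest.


VO2max = 15.3 * HRmax / HRrest
VO2max = 15.3 * 192 / 52
VO2max = 2937.6 / 52 = 56.4923 mL/kg/min

56.4923 mL/kg/min


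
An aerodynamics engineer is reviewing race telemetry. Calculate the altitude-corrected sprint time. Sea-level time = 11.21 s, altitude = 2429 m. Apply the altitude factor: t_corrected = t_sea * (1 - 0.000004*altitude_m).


Correction factor = 1 - 0.000004 * 2429 = 0.990284
t_corrected = t_sea * factor = 11.21 * 0.990284
t_corrected = 11.1011 s

11.1011 s


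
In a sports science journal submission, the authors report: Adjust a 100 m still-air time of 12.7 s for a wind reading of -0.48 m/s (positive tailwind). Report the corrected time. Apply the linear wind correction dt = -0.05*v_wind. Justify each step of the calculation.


dt = -0.05 * v_wind = -0.05 * -0.48 = 0.024 s
t_corrected = t_still + dt = 12.7 + (0.024)
t_corrected = 12.724 s

12.724 s


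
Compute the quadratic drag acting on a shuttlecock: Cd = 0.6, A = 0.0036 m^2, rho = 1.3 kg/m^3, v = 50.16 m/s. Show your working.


Fd = 0.5 * Cd * rho * A * v^2
Fd = 0.5 * 0.6 * 1.3 * 0.0036 * 50.16^2
v^2 = 2516.0256
Fd = 0.5 * 0.6 * 1.3 * 0.0036 * 2516.0256 = 3.5325 N

3.5325 N


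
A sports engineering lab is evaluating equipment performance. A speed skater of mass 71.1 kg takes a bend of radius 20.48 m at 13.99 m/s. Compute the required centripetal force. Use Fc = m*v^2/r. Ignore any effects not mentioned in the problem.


Fc = m * v^2 / r
v^2 = 13.99^2 = 195.7201
Fc = 71.1 * 195.7201 / 20.48
Fc = 13915.6991 / 20.48 = 679.4775 N

679.4775 N


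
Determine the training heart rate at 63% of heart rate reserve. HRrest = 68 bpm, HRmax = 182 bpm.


Target = HRrest + pct*(HRmax - HRrest)
Heart rate reserve = HRmax - HRrest = 182 - 68 = 114 bpm
Fraction = 63% = 0.63
Target = 68 + 0.63 * 114
Target = 68 + 71.82 = 139.82 bpm

139.82 bpm


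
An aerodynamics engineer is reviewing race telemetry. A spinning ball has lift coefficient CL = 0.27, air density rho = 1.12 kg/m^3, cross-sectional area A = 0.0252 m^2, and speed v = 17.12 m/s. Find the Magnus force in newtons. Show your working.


FM = 0.5 * CL * rho * A * v^2
FM = 0.5 * 0.27 * 1.12 * 0.0252 * 17.12^2
v^2 = 293.0944
FM = 0.5 * 0.27 * 1.12 * 0.0252 * 293.0944 = 1.1168 N

1.1168 N


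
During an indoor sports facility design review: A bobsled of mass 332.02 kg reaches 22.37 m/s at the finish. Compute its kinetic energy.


KE = 0.5 * m * v^2
KE = 0.5 * 332.02 * 22.37^2
KE = 0.5 * 332.02 * 500.4169 = 83074.2096 J

83074.2096 J


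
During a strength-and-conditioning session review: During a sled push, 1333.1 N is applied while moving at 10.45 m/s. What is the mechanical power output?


P = F * v
P = 1333.1 * 10.45
P = 13930.895 W

13930.895 W


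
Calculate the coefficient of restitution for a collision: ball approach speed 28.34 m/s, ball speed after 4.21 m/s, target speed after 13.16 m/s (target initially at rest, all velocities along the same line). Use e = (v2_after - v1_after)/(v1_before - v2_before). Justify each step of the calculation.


e = (v2_after - v1_after) / (v1_before - v2_before)
Numerator = 13.16 - 4.21 = 8.95
Denominator = 28.34 - 0 = 28.34
e = 8.95 / 28.34 = 0.3158

0.3158


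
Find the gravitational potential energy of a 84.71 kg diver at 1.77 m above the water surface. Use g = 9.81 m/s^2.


PE = m * g * h
PE = 84.71 * 9.81 * 1.77
PE = 831.0051 * 1.77 = 1470.879 J

1470.879 J


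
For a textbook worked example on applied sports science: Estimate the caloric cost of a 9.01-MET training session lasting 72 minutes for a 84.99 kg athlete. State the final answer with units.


kcal = MET * mass * time_hr
Convert time: 72 min = 1.2 hr
kcal = 9.01 * 84.99 * 1.2
kcal = 918.9119 kcal

918.9119 kcal


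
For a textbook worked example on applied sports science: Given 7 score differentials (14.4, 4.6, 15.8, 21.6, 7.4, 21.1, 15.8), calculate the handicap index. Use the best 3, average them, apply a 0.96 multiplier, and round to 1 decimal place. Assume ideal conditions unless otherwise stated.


All differentials: 14.4, 4.6, 15.8, 21.6, 7.4, 21.1, 15.8
Sorted: 4.6, 7.4, 14.4, 15.8, 15.8, 21.1, 21.6
Best 3: 4.6, 7.4, 14.4
Average of best = 26.4 / 3 = 8.8
Raw index = 8.8 * 0.96 = 8.448
Handicap index = round(8.448, 1) = 8.4

8.4


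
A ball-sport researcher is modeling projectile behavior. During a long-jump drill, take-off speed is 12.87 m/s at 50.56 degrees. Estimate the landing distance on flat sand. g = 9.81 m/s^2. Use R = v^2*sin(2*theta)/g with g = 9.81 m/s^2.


R = v^2 * sin(2*theta) / g
Convert angle to radians: theta = 50.56 deg = 0.8824 rad
sin(2*theta) = sin(1.7649) = 0.9812
R = 12.87^2 * 0.9812 / 9.81
R = 165.6369 * 0.9812 / 9.81 = 16.5675 m

16.5675 m


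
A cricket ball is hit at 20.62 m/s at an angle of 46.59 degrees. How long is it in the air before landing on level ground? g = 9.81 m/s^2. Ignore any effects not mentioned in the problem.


T = 2*v*sin(theta)/g
sin(theta) = sin(46.59 deg) = 0.7265
T = 2*20.62*0.7265 / 9.81
T = 29.959 / 9.81 = 3.0539 s

3.0539 s


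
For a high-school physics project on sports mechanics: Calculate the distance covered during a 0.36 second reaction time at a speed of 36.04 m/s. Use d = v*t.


d = v * t
d = 36.04 * 0.36
d = 12.9744 m

12.9744 m


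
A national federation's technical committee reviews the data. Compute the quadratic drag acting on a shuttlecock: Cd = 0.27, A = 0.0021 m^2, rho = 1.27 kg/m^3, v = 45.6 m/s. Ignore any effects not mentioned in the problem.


Fd = 0.5 * Cd * rho * A * v^2
Fd = 0.5 * 0.27 * 1.27 * 0.0021 * 45.6^2
v^2 = 2079.36
Fd = 0.5 * 0.27 * 1.27 * 0.0021 * 2079.36 = 0.7487 N

0.7487 N


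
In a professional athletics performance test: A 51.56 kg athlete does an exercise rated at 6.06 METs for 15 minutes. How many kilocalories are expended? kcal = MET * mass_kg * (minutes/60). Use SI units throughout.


kcal = MET * mass * time_hr
Convert time: 15 min = 0.25 hr
kcal = 6.06 * 51.56 * 0.25
kcal = 78.1134 kcal

78.1134 kcal


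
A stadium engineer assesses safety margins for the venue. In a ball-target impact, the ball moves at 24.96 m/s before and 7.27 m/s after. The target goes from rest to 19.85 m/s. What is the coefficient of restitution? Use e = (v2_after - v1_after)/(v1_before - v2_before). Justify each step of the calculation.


e = (v2_after - v1_after) / (v1_before - v2_before)
Numerator = 19.85 - 7.27 = 12.58
Denominator = 24.96 - 0 = 24.96
e = 12.58 / 24.96 = 0.504

0.504


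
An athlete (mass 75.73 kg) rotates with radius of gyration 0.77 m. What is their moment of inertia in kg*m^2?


I = m * k^2
I = 75.73 * 0.77^2
I = 75.73 * 0.5929 = 44.9003 kg*m^2

44.9003 kg*m^2


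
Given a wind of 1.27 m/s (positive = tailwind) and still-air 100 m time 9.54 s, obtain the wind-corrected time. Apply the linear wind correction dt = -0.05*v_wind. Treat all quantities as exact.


dt = -0.05 * v_wind = -0.05 * 1.27 = -0.0635 s
t_corrected = t_still + dt = 9.54 + (-0.0635)
t_corrected = 9.4765 s

9.4765 s


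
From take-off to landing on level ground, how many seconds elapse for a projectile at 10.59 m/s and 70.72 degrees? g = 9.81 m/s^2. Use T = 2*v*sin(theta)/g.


T = 2*v*sin(theta)/g
sin(theta) = sin(70.72 deg) = 0.9439
T = 2*10.59*0.9439 / 9.81
T = 19.9921 / 9.81 = 2.0379 s

2.0379 s


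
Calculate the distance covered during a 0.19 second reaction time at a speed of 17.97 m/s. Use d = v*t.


d = v * t
d = 17.97 * 0.19
d = 3.4143 m

3.4143 m


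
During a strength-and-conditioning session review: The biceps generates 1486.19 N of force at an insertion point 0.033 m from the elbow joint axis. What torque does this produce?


tau = F * d
tau = 1486.19 * 0.033
tau = 49.0443 N*m

49.0443 N*m


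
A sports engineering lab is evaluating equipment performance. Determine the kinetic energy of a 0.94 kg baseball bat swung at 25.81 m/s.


KE = 0.5 * m * v^2
KE = 0.5 * 0.94 * 25.81^2
KE = 0.5 * 0.94 * 666.1561 = 313.0934 J

313.0934 J


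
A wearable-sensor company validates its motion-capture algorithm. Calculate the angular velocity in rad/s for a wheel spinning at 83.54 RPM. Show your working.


omega = RPM * 2 * pi / 60
omega = 83.54 * 2 * 3.14159 / 60
omega = 524.8973 / 60 = 8.7483 rad/s

8.7483 rad/s


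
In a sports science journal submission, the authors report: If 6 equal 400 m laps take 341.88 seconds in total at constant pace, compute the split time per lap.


Split time = total_time / n_laps = 341.88 / 6
Split time = 56.98 s per lap

56.98 s


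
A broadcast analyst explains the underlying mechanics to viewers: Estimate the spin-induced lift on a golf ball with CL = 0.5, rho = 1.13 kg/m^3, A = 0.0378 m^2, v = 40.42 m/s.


FM = 0.5 * CL * rho * A * v^2
FM = 0.5 * 0.5 * 1.13 * 0.0378 * 40.42^2
v^2 = 1633.7764
FM = 0.5 * 0.5 * 1.13 * 0.0378 * 1633.7764 = 17.4463 N

17.4463 N


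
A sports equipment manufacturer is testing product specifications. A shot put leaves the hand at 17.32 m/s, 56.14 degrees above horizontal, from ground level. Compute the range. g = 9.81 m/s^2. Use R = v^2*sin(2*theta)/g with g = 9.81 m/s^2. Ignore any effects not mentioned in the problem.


R = v^2 * sin(2*theta) / g
Convert angle to radians: theta = 56.14 deg = 0.9798 rad
sin(2*theta) = sin(1.9597) = 0.9253
R = 17.32^2 * 0.9253 / 9.81
R = 299.9824 * 0.9253 / 9.81 = 28.2963 m

28.2963 m


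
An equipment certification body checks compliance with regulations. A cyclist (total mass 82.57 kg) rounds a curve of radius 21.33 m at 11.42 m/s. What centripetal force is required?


Fc = m * v^2 / r
v^2 = 11.42^2 = 130.4164
Fc = 82.57 * 130.4164 / 21.33
Fc = 10768.4821 / 21.33 = 504.8515 N

504.8515 N


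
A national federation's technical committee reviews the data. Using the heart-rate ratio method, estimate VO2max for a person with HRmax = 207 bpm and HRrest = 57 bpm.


VO2max = 15.3 * HRmax / HRrest
VO2max = 15.3 * 207 / 57
VO2max = 3167.1 / 57 = 55.5632 mL/kg/min

55.5632 mL/kg/min


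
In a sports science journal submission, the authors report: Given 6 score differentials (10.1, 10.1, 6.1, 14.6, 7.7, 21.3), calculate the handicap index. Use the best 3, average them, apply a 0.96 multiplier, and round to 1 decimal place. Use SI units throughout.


All differentials: 10.1, 10.1, 6.1, 14.6, 7.7, 21.3
Sorted: 6.1, 7.7, 10.1, 10.1, 14.6, 21.3
Best 3: 6.1, 7.7, 10.1
Average of best = 23.9 / 3 = 7.9667
Raw index = 7.9667 * 0.96 = 7.648
Handicap index = round(7.648, 1) = 7.6

7.6


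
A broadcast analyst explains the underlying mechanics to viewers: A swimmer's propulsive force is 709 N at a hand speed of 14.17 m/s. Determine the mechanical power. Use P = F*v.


P = F * v
P = 709 * 14.17
P = 10046.53 W

10046.53 W


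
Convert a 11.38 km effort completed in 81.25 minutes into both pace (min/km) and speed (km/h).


Pace = time / distance = 81.25 min / 11.38 km = 7.1397 min/km
Speed = distance / time_in_hours = 11.38 / 1.3542 hr
Speed = 8.4037 km/h

7.1397 min/km, 8.4037 km/h


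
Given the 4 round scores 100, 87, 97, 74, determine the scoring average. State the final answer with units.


Average = sum / n
Sum = 358
Average = 358 / 4 = 89.5

89.5


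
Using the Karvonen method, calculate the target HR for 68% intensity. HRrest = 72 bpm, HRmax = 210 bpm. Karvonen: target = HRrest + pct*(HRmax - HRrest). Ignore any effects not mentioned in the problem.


Target = HRrest + pct*(HRmax - HRrest)
Heart rate reserve = HRmax - HRrest = 210 - 72 = 138 bpm
Fraction = 68% = 0.68
Target = 72 + 0.68 * 138
Target = 72 + 93.84 = 165.84 bpm

165.84 bpm


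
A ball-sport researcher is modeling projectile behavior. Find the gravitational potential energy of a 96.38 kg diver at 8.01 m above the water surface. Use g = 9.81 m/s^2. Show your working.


PE = m * g * h
PE = 96.38 * 9.81 * 8.01
PE = 945.4878 * 8.01 = 7573.3573 J

7573.3573 J


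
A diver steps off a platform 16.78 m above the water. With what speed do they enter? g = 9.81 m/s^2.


v = sqrt(2 * g * h)
v = sqrt(2 * 9.81 * 16.78)
v = sqrt(329.2236) = 18.1445 m/s

18.1445 m/s


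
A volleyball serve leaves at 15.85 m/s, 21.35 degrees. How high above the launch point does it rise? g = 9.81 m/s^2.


H = (v*sin(theta))^2 / (2*g)
vy = v*sin(theta) = 15.85 * sin(21.35 deg) = 5.7704 m/s
H = vy^2 / (2*g) = 33.2977 / (2*9.81)
H = 33.2977 / 19.62 = 1.6971 m

1.6971 m


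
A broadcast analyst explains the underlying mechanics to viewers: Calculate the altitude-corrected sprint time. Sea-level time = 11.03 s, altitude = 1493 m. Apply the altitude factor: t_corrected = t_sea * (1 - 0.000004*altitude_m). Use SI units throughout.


Correction factor = 1 - 0.000004 * 1493 = 0.994028
t_corrected = t_sea * factor = 11.03 * 0.994028
t_corrected = 10.9641 s

10.9641 s


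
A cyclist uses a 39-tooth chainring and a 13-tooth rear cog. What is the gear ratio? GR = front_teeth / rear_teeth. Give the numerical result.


GR = front_teeth / rear_teeth
GR = 39 / 13
GR = 3

3


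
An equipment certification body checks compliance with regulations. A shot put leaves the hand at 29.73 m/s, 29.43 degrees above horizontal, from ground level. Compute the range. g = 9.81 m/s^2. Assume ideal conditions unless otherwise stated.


R = v^2 * sin(2*theta) / g
Convert angle to radians: theta = 29.43 deg = 0.5137 rad
sin(2*theta) = sin(1.0273) = 0.8559
R = 29.73^2 * 0.8559 / 9.81
R = 883.8729 * 0.8559 / 9.81 = 77.1164 m

77.1164 m


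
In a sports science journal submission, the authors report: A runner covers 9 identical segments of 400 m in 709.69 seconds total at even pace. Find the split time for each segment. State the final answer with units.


Split time = total_time / n_laps = 709.69 / 9
Split time = 78.8544 s per lap

78.8544 s


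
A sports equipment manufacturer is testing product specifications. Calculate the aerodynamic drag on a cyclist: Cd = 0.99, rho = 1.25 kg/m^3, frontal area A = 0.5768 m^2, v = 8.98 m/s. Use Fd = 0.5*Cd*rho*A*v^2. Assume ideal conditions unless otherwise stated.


Fd = 0.5 * Cd * rho * A * v^2
Fd = 0.5 * 0.99 * 1.25 * 0.5768 * 8.98^2
v^2 = 80.6404
Fd = 0.5 * 0.99 * 1.25 * 0.5768 * 80.6404 = 28.7802 N

28.7802 N
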